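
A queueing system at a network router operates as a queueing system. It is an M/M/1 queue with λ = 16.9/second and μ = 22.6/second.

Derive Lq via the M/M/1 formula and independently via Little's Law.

Method 1 (direct): Lq = λ²/(μ(μ-λ)) = 285.61/(22.6 × 5.70) = 2.2171

Method 2 (Little's Law):
W = 1/(μ-λ) = 1/5.70 = 0.17544
Wq = W - 1/μ = 0.17544 - 0.044248 = 0.13119
Lq = λWq = 16.9 × 0.13119 = 2.2171 ✔ (matches Method 1)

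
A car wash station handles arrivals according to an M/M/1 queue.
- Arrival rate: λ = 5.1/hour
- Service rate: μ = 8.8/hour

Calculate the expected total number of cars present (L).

ρ = λ/μ = 5.1/8.8 = 0.5795
For M/M/1: L = λ/(μ-λ)
L = 5.1/(8.8-5.1) = 5.1/3.70
L = 1.3784 cars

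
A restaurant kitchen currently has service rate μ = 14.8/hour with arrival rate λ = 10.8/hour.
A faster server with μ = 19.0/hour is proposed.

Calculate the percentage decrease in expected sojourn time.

System 1: ρ₁ = 10.8/14.8 = 0.7297, W₁ = 1/(14.8-10.8) = 0.25000
System 2: ρ₂ = 10.8/19.0 = 0.5684, W₂ = 1/(19.0-10.8) = 0.12195
Improvement: (W₁-W₂)/W₁ = (0.25000-0.12195)/0.25000 = 51.22%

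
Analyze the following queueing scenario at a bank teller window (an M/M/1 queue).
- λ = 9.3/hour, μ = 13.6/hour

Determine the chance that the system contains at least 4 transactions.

ρ = λ/μ = 9.3/13.6 = 0.68382
P(N ≥ n) = ρⁿ
P(N ≥ 4) = 0.68382^4
P(N ≥ 4) = 0.2187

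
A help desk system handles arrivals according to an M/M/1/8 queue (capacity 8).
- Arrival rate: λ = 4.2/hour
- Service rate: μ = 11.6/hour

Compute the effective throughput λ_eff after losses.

ρ = λ/μ = 4.2/11.6 = 0.36207
P₀ = (1-ρ)/(1-ρ^(K+1)) = (1-0.36207)/(1-0.36207^9) = 0.6379/0.9999 = 0.6380
P_K = P₀×ρ^K = 0.63800 × 0.36207^8 = 0.63800 × 0.00029535 = 0.0001884
λ_eff = λ(1-P_K) = 4.2 × (1 - 0.0001884) = 4.2 × 0.9998 = 4.1992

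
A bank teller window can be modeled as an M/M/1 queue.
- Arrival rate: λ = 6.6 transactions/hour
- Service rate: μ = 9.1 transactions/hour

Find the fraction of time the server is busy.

Server utilization: ρ = λ/μ
ρ = 6.6/9.1 = 0.7253
The server is busy 72.53% of the time.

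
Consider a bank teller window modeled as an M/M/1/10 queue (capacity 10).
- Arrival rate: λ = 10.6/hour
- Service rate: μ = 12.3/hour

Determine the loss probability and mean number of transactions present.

ρ = λ/μ = 10.6/12.3 = 0.86179
P₀ = (1-ρ)/(1-ρ^(K+1)) = (1-0.86179)/(1-0.86179^11) = 0.1382/0.8053 = 0.1716
P_K = P₀×ρ^K = 0.1716 × 0.86179^10 = 0.1716 × 0.2260 = 0.03878
Blocking probability P_10 = 0.03878 (3.88%)
L = ρ[1 - (K+1)ρ^K + Kρ^(K+1)] / [(1-ρ)(1-ρ^(K+1))]
L = 0.86179 × (1 - 11×0.225951 + 10×0.194722) / ((1 - 0.86179) × (1 - 0.194722)) = 3.5755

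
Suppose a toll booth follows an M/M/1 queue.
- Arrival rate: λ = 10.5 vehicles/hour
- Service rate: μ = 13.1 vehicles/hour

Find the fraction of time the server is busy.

Server utilization: ρ = λ/μ
ρ = 10.5/13.1 = 0.8015
The server is busy 80.15% of the time.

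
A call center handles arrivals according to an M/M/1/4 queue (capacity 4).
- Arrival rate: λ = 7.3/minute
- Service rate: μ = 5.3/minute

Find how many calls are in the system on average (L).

ρ = λ/μ = 7.3/5.3 = 1.37736
P₀ = (1-ρ)/(1-ρ^(K+1)) = (1-1.37736)/(1-1.37736^5) = -0.37736/-3.9572 = 0.09536
P_K = P₀×ρ^K = 0.09536 × 1.37736^4 = 0.09536 × 3.5991 = 0.3432
L = ρ[1 - (K+1)ρ^K + Kρ^(K+1)] / [(1-ρ)(1-ρ^(K+1))]
L = 1.37736 × (1 - 5×3.59907 + 4×4.95721) / ((1 - 1.37736) × (1 - 4.95721)) = 2.6135 calls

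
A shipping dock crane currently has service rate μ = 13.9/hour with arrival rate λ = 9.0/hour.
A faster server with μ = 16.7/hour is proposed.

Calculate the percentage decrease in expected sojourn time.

System 1: ρ₁ = 9.0/13.9 = 0.6475, W₁ = 1/(13.9-9.0) = 0.20408
System 2: ρ₂ = 9.0/16.7 = 0.5389, W₂ = 1/(16.7-9.0) = 0.12987
Improvement: (W₁-W₂)/W₁ = (0.20408-0.12987)/0.20408 = 36.36%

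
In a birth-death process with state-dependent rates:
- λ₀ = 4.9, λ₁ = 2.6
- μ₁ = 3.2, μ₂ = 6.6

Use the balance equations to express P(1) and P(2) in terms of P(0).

Balance equations:
State 0: λ₀P₀ = μ₁P₁ → P₁ = (λ₀/μ₁)P₀ = (4.9/3.2)P₀ = 1.5312P₀
State 1: P₂ = (λ₀λ₁)/(μ₁μ₂)P₀ = (4.9×2.6)/(3.2×6.6)P₀ = 0.6032P₀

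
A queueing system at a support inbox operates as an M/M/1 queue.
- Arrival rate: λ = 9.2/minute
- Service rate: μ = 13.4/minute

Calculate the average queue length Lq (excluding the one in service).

ρ = λ/μ = 9.2/13.4 = 0.6866
For M/M/1: Lq = λ²/(μ(μ-λ))
Lq = 84.64/(13.4 × 4.20)
Lq = 1.5039 emails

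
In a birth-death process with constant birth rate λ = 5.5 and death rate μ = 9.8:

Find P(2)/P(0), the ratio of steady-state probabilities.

For constant rates: P(n)/P(0) = (λ/μ)^n
P(2)/P(0) = (5.5/9.8)^2 = 0.56122^2 = 0.3150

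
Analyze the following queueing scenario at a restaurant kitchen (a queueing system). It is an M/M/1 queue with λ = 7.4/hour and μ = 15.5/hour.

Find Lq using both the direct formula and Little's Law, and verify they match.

Method 1 (direct): Lq = λ²/(μ(μ-λ)) = 54.76/(15.5 × 8.10) = 0.4362

Method 2 (Little's Law):
W = 1/(μ-λ) = 1/8.10 = 0.12346
Wq = W - 1/μ = 0.12346 - 0.064516 = 0.05894
Lq = λWq = 7.4 × 0.05894 = 0.4362 ✔ (matches Method 1)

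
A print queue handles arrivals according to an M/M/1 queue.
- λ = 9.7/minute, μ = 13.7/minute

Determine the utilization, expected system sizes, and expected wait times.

Step 1: ρ = λ/μ = 9.7/13.7 = 0.7080
Step 2: L = λ/(μ-λ) = 9.7/4.00 = 2.4250
Step 3: Lq = λ²/(μ(μ-λ)) = 94.09/(13.7×4.00) = 1.7170
Step 4: W = 1/(μ-λ) = 1/4.00 = 0.2500
Step 5: Wq = λ/(μ(μ-λ)) = 9.7/(13.7×4.00) = 0.1770
Step 6: P(0) = 1-ρ = 0.2920
Verify: L = λW = 9.7×0.2500 = 2.4250 ✔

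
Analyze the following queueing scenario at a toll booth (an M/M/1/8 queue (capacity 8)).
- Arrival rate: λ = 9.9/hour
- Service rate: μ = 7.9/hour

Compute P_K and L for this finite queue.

ρ = λ/μ = 9.9/7.9 = 1.25316
P₀ = (1-ρ)/(1-ρ^(K+1)) = (1-1.25316)/(1-1.25316^9) = -0.25316/-6.6218 = 0.03823
P_K = P₀×ρ^K = 0.03823 × 1.25316^8 = 0.03823 × 6.0821 = 0.2325
Blocking probability P_8 = 0.2325 (23.25%)
L = ρ[1 - (K+1)ρ^K + Kρ^(K+1)] / [(1-ρ)(1-ρ^(K+1))]
L = 1.25316 × (1 - 9×6.08208 + 8×7.62182) / ((1 - 1.25316) × (1 - 7.62182)) = 5.4091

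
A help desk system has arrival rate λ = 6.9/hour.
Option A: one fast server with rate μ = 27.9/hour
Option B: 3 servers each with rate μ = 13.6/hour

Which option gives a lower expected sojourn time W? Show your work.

Option A: single server μ = 27.9 (M/M/1)
  ρ_A = 6.9/27.9 = 0.2473
  W_A = 1/(μ-λ) = 1/(27.9-6.9) = 1/21.00 = 0.04762

Option B: 3 servers μ = 13.6 (M/M/3)
  ρ_B = λ/(cμ) = 6.9/(3×13.6) = 0.1691
  Offered load a = λ/μ = cρ = 6.9/13.6 = 0.5074
  P₀ = [ Σₙ₌₀^2 aⁿ/n! + a^3/(3!(1-ρ)) ]⁻¹
  Σ = a^0/0! + a^1/1! + a^2/2! = 1.0000 + 0.5074 + 0.1287 = 1.6361
  a^3/(3!(1-ρ)) = 0.1306/(6 × 0.8309) = 0.02620
  P₀ = 1/(1.6361 + 0.02620) = 0.6016
  Lq = P₀·a^3·ρ / (3!(1-ρ)²) = 0.60159 × 0.13060 × 0.16912 / (6 × 0.69037) = 0.003208
  Wq_B = Lq/λ = 0.003208/6.9 = 0.0004649
  W_B = Wq_B + 1/μ = 0.0004649 + 0.07353 = 0.07399

Since W_A = 0.04762 < W_B = 0.07399, Option A (single fast server) has the shorter time in system.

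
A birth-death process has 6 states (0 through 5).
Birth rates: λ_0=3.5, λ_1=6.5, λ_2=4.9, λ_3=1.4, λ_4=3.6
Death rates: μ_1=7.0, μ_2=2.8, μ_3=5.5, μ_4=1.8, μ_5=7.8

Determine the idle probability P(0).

Ratios P(n)/P(0) = (λ₀···λₙ₋₁)/(μ₁···μₙ):
P(1)/P(0) = (3.5)/(7.0) = 0.5000
P(2)/P(0) = (3.5×6.5)/(7.0×2.8) = 1.1607
P(3)/P(0) = (3.5×6.5×4.9)/(7.0×2.8×5.5) = 1.0341
P(4)/P(0) = (3.5×6.5×4.9×1.4)/(7.0×2.8×5.5×1.8) = 0.8043
P(5)/P(0) = (3.5×6.5×4.9×1.4×3.6)/(7.0×2.8×5.5×1.8×7.8) = 0.3712

Normalization: ∑ P(n) = 1
P(0) × (1.0000 + 0.5000 + 1.1607 + 1.0341 + 0.8043 + 0.3712) = 1
P(0) × 4.8703 = 1
P(0) = 1/4.8703 = 0.2053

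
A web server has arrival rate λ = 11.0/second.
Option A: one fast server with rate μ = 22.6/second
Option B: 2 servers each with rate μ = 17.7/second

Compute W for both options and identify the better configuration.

Option A: single server μ = 22.6 (M/M/1)
  ρ_A = 11.0/22.6 = 0.4867
  W_A = 1/(μ-λ) = 1/(22.6-11.0) = 1/11.60 = 0.08621

Option B: 2 servers μ = 17.7 (M/M/2)
  ρ_B = λ/(cμ) = 11.0/(2×17.7) = 0.3107
  Offered load a = λ/μ = cρ = 11.0/17.7 = 0.6215
  P₀ = [ Σₙ₌₀^1 aⁿ/n! + a^2/(2!(1-ρ)) ]⁻¹
  Σ = a^0/0! + a^1/1! = 1.0000 + 0.6215 = 1.6215
  a^2/(2!(1-ρ)) = 0.38622/(2 × 0.68927) = 0.2802
  P₀ = 1/(1.6215 + 0.28017) = 0.5259
  Lq = P₀·a^2·ρ / (2!(1-ρ)²) = 0.52586 × 0.38622 × 0.31073 / (2 × 0.47509) = 0.06642
  Wq_B = Lq/λ = 0.06642/11.0 = 0.006038
  W_B = Wq_B + 1/μ = 0.006038 + 0.05650 = 0.06254

Since W_B = 0.06254 < W_A = 0.08621, Option B (multiple servers) has the shorter time in system.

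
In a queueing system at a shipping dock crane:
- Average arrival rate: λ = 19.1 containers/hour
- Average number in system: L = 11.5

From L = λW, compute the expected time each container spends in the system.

Little's Law: L = λW, so W = L/λ
W = 11.5/19.1 = 0.6021 hours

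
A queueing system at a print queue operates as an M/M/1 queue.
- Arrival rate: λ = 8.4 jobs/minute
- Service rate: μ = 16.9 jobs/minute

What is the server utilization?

Server utilization: ρ = λ/μ
ρ = 8.4/16.9 = 0.4970
The server is busy 49.70% of the time.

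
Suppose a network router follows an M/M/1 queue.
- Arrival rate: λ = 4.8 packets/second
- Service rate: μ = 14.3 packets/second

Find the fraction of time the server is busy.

Server utilization: ρ = λ/μ
ρ = 4.8/14.3 = 0.3357
The server is busy 33.57% of the time.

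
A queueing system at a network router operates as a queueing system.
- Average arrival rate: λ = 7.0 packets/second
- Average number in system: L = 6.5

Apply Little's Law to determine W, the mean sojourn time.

Little's Law: L = λW, so W = L/λ
W = 6.5/7.0 = 0.9286 seconds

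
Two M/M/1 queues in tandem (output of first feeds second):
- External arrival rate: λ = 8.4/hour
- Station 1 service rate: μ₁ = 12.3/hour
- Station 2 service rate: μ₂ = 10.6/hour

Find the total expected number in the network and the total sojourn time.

By Jackson's theorem, each station behaves as independent M/M/1.
Station 1: ρ₁ = 8.4/12.3 = 0.6829, L₁ = ρ₁/(1-ρ₁) = λ/(μ₁-λ) = 8.4/3.90 = 2.1538
Station 2: ρ₂ = 8.4/10.6 = 0.7925, L₂ = ρ₂/(1-ρ₂) = λ/(μ₂-λ) = 8.4/2.20 = 3.8182
Total: L = L₁ + L₂ = 2.1538 + 3.8182 = 5.9720
W = L/λ = 5.9720/8.4 = 0.7110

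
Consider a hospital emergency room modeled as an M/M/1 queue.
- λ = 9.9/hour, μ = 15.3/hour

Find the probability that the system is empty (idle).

ρ = λ/μ = 9.9/15.3 = 0.6471
P(0) = 1 - ρ = 1 - 0.6471 = 0.3529
The server is idle 35.29% of the time.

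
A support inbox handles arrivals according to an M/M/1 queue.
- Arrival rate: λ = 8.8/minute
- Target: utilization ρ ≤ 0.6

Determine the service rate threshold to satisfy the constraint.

ρ = λ/μ, so μ = λ/ρ
μ ≥ 8.8/0.6 = 14.6667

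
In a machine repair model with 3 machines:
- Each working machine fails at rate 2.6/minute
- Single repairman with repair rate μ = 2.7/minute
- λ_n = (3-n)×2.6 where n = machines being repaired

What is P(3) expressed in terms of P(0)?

P(3)/P(0) = ∏_{i=0}^{3-1} λ_i/μ_{i+1}
= (3-0)×2.6/2.7 × (3-1)×2.6/2.7 × (3-2)×2.6/2.7
= 5.3577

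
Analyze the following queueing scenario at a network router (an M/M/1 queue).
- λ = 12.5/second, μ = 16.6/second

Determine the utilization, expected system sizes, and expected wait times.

Step 1: ρ = λ/μ = 12.5/16.6 = 0.7530
Step 2: L = λ/(μ-λ) = 12.5/4.10 = 3.0488
Step 3: Lq = λ²/(μ(μ-λ)) = 156.25/(16.6×4.10) = 2.2958
Step 4: W = 1/(μ-λ) = 1/4.10 = 0.2439
Step 5: Wq = λ/(μ(μ-λ)) = 12.5/(16.6×4.10) = 0.1837
Step 6: P(0) = 1-ρ = 0.2470
Verify: L = λW = 12.5×0.2439 = 3.0488 ✔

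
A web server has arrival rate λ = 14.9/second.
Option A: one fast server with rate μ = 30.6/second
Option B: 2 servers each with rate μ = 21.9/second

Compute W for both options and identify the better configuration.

Option A: single server μ = 30.6 (M/M/1)
  ρ_A = 14.9/30.6 = 0.4869
  W_A = 1/(μ-λ) = 1/(30.6-14.9) = 1/15.70 = 0.06369

Option B: 2 servers μ = 21.9 (M/M/2)
  ρ_B = λ/(cμ) = 14.9/(2×21.9) = 0.3402
  Offered load a = λ/μ = cρ = 14.9/21.9 = 0.6804
  P₀ = [ Σₙ₌₀^1 aⁿ/n! + a^2/(2!(1-ρ)) ]⁻¹
  Σ = a^0/0! + a^1/1! = 1.0000 + 0.6804 = 1.6804
  a^2/(2!(1-ρ)) = 0.4629/(2 × 0.6598) = 0.3508
  P₀ = 1/(1.6804 + 0.3508) = 0.4923
  Lq = P₀·a^2·ρ / (2!(1-ρ)²) = 0.49233 × 0.46290 × 0.34018 / (2 × 0.43536) = 0.08904
  Wq_B = Lq/λ = 0.08904/14.9 = 0.005976
  W_B = Wq_B + 1/μ = 0.005976 + 0.04566 = 0.05164

Since W_B = 0.05164 < W_A = 0.06369, Option B (multiple servers) has the shorter time in system.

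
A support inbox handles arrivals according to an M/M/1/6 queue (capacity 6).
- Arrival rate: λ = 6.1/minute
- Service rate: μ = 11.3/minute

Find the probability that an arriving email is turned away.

ρ = λ/μ = 6.1/11.3 = 0.53982
P₀ = (1-ρ)/(1-ρ^(K+1)) = (1-0.53982)/(1-0.53982^7) = 0.46018/0.98664 = 0.4664
P_K = P₀×ρ^K = 0.4664 × 0.53982^6 = 0.4664 × 0.02475 = 0.01154
Blocking probability = 1.15%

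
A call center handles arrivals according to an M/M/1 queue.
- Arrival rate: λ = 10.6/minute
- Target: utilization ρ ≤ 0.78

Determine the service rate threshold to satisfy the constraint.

ρ = λ/μ, so μ = λ/ρ
μ ≥ 10.6/0.78 = 13.5897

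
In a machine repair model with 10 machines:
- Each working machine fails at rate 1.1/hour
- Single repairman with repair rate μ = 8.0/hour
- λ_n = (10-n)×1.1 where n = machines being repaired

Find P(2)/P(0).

P(2)/P(0) = ∏_{i=0}^{2-1} λ_i/μ_{i+1}
= (10-0)×1.1/8.0 × (10-1)×1.1/8.0
= 1.7016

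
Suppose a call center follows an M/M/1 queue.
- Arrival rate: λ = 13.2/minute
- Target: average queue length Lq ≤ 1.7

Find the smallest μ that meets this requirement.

For M/M/1: Lq = λ²/(μ(μ-λ))
Need Lq ≤ 1.7, i.e. μ(μ-λ) ≥ λ²/1.7
μ² - 13.2μ - 174.24/1.7 ≥ 0  →  μ² - 13.2μ - 102.49412 ≥ 0
Quadratic formula (positive root): μ = [λ + √(λ² + 4×102.49412)]/2
Discriminant: 174.24 + 4×102.49412 = 584.2165, √584.2165 = 24.1706
μ ≥ (13.2 + 24.1706)/2 = 18.6853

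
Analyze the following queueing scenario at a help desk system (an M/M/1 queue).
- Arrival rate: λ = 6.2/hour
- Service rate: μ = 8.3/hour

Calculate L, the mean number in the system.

ρ = λ/μ = 6.2/8.3 = 0.7470
For M/M/1: L = λ/(μ-λ)
L = 6.2/(8.3-6.2) = 6.2/2.10
L = 2.9524 tickets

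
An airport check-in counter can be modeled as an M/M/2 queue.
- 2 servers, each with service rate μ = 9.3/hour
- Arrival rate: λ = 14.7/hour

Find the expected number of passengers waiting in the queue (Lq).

Traffic intensity: ρ = λ/(cμ) = 14.7/(2×9.3) = 0.7903
Since ρ = 0.7903 < 1, system is stable.
Offered load a = λ/μ = cρ = 14.7/9.3 = 1.5806
P₀ = [ Σₙ₌₀^1 aⁿ/n! + a^2/(2!(1-ρ)) ]⁻¹
Σ = a^0/0! + a^1/1! = 1.0000 + 1.5806 = 2.5806
a^2/(2!(1-ρ)) = 2.49844/(2 × 0.209677) = 5.9578
P₀ = 1/(2.5806 + 5.9578) = 0.1171
Lq = P₀·a^2·ρ / (2!(1-ρ)²) = 0.11712 × 2.4984 × 0.79032 / (2 × 0.043965) = 2.6300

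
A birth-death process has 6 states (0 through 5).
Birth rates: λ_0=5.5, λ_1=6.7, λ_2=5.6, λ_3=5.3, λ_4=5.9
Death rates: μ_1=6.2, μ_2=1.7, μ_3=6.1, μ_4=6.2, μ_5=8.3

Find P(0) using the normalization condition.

Ratios P(n)/P(0) = (λ₀···λₙ₋₁)/(μ₁···μₙ):
P(1)/P(0) = (5.5)/(6.2) = 0.8871
P(2)/P(0) = (5.5×6.7)/(6.2×1.7) = 3.4962
P(3)/P(0) = (5.5×6.7×5.6)/(6.2×1.7×6.1) = 3.2096
P(4)/P(0) = (5.5×6.7×5.6×5.3)/(6.2×1.7×6.1×6.2) = 2.7437
P(5)/P(0) = (5.5×6.7×5.6×5.3×5.9)/(6.2×1.7×6.1×6.2×8.3) = 1.9504

Normalization: ∑ P(n) = 1
P(0) × (1.0000 + 0.8871 + 3.4962 + 3.2096 + 2.7437 + 1.9504) = 1
P(0) × 13.2870 = 1
P(0) = 1/13.2870 = 0.07526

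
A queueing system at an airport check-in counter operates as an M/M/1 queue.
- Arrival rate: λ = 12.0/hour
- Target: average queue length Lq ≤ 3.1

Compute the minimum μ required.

For M/M/1: Lq = λ²/(μ(μ-λ))
Need Lq ≤ 3.1, i.e. μ(μ-λ) ≥ λ²/3.1
μ² - 12.0μ - 144.00/3.1 ≥ 0  →  μ² - 12.0μ - 46.451613 ≥ 0
Quadratic formula (positive root): μ = [λ + √(λ² + 4×46.451613)]/2
Discriminant: 144.00 + 4×46.451613 = 329.8065, √329.8065 = 18.1606
μ ≥ (12.0 + 18.1606)/2 = 15.0803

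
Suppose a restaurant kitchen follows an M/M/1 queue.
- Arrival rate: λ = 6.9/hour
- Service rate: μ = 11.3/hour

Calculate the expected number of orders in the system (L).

ρ = λ/μ = 6.9/11.3 = 0.6106
For M/M/1: L = λ/(μ-λ)
L = 6.9/(11.3-6.9) = 6.9/4.40
L = 1.5682 orders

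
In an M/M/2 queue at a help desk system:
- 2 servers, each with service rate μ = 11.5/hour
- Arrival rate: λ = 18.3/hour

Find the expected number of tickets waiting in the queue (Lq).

Traffic intensity: ρ = λ/(cμ) = 18.3/(2×11.5) = 0.7957
Since ρ = 0.7957 < 1, system is stable.
Offered load a = λ/μ = cρ = 18.3/11.5 = 1.5913
P₀ = [ Σₙ₌₀^1 aⁿ/n! + a^2/(2!(1-ρ)) ]⁻¹
Σ = a^0/0! + a^1/1! = 1.0000 + 1.5913 = 2.5913
a^2/(2!(1-ρ)) = 2.53225/(2 × 0.204348) = 6.1959
P₀ = 1/(2.5913 + 6.1959) = 0.1138
Lq = P₀·a^2·ρ / (2!(1-ρ)²) = 0.1138 × 2.5322 × 0.7957 / (2 × 0.04176) = 2.7454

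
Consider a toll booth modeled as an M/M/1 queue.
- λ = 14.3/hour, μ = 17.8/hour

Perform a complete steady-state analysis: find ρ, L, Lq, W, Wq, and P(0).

Step 1: ρ = λ/μ = 14.3/17.8 = 0.8034
Step 2: L = λ/(μ-λ) = 14.3/3.50 = 4.0857
Step 3: Lq = λ²/(μ(μ-λ)) = 204.49/(17.8×3.50) = 3.2823
Step 4: W = 1/(μ-λ) = 1/3.50 = 0.28571
Step 5: Wq = λ/(μ(μ-λ)) = 14.3/(17.8×3.50) = 0.2295
Step 6: P(0) = 1-ρ = 0.1966
Verify: L = λW = 14.3×0.28571 = 4.0857 ✔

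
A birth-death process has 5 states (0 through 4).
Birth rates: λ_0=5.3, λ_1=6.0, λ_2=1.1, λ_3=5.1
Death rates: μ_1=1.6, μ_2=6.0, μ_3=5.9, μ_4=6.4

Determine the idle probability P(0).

Ratios P(n)/P(0) = (λ₀···λₙ₋₁)/(μ₁···μₙ):
P(1)/P(0) = (5.3)/(1.6) = 3.3125
P(2)/P(0) = (5.3×6.0)/(1.6×6.0) = 3.3125
P(3)/P(0) = (5.3×6.0×1.1)/(1.6×6.0×5.9) = 0.6176
P(4)/P(0) = (5.3×6.0×1.1×5.1)/(1.6×6.0×5.9×6.4) = 0.4921

Normalization: ∑ P(n) = 1
P(0) × (1.0000 + 3.3125 + 3.3125 + 0.6176 + 0.4921) = 1
P(0) × 8.7347 = 1
P(0) = 1/8.7347 = 0.1145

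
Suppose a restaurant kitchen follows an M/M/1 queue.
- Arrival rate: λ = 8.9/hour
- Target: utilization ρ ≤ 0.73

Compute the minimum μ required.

ρ = λ/μ, so μ = λ/ρ
μ ≥ 8.9/0.73 = 12.1918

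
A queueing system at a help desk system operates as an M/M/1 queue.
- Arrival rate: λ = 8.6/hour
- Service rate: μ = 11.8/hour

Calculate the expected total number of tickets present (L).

ρ = λ/μ = 8.6/11.8 = 0.7288
For M/M/1: L = λ/(μ-λ)
L = 8.6/(11.8-8.6) = 8.6/3.20
L = 2.6875 tickets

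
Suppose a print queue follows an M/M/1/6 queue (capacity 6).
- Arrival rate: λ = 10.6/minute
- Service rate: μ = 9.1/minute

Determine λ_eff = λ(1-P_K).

ρ = λ/μ = 10.6/9.1 = 1.16484
P₀ = (1-ρ)/(1-ρ^(K+1)) = (1-1.16484)/(1-1.16484^7) = -0.16484/-1.9098 = 0.08631
P_K = P₀×ρ^K = 0.08631 × 1.16484^6 = 0.08631 × 2.4980 = 0.2156
λ_eff = λ(1-P_K) = 10.6 × (1 - 0.21561) = 10.6 × 0.78439 = 8.3145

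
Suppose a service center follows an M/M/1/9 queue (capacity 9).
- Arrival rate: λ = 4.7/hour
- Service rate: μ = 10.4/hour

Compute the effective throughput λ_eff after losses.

ρ = λ/μ = 4.7/10.4 = 0.45192
P₀ = (1-ρ)/(1-ρ^(K+1)) = (1-0.45192)/(1-0.45192^10) = 0.5481/0.9996 = 0.5483
P_K = P₀×ρ^K = 0.5483 × 0.45192^9 = 0.5483 × 0.0007862 = 0.0004311
λ_eff = λ(1-P_K) = 4.7 × (1 - 0.0004311) = 4.7 × 0.99957 = 4.6980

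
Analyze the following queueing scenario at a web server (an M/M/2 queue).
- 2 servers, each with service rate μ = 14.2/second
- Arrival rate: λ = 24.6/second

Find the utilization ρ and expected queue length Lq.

Traffic intensity: ρ = λ/(cμ) = 24.6/(2×14.2) = 0.8662
Since ρ = 0.8662 < 1, system is stable.
Offered load a = λ/μ = cρ = 24.6/14.2 = 1.7324
P₀ = [ Σₙ₌₀^1 aⁿ/n! + a^2/(2!(1-ρ)) ]⁻¹
Σ = a^0/0! + a^1/1! = 1.0000 + 1.7324 = 2.7324
a^2/(2!(1-ρ)) = 3.00119/(2 × 0.133803) = 11.2150
P₀ = 1/(2.7324 + 11.2150) = 0.07170
Lq = P₀·a^2·ρ / (2!(1-ρ)²) = 0.0716981 × 3.00119 × 0.866197 / (2 × 0.0179032) = 5.2054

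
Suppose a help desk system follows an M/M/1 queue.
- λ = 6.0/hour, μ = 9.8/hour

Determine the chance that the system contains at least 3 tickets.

ρ = λ/μ = 6.0/9.8 = 0.61224
P(N ≥ n) = ρⁿ
P(N ≥ 3) = 0.61224^3
P(N ≥ 3) = 0.2295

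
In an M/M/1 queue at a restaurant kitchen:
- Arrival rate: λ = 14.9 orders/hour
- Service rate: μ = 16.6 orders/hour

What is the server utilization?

Server utilization: ρ = λ/μ
ρ = 14.9/16.6 = 0.8976
The server is busy 89.76% of the time.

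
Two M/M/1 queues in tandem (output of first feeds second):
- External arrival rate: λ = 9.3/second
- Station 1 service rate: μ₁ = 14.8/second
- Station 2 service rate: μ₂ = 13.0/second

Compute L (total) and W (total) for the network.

By Jackson's theorem, each station behaves as independent M/M/1.
Station 1: ρ₁ = 9.3/14.8 = 0.6284, L₁ = ρ₁/(1-ρ₁) = λ/(μ₁-λ) = 9.3/5.50 = 1.6909
Station 2: ρ₂ = 9.3/13.0 = 0.7154, L₂ = ρ₂/(1-ρ₂) = λ/(μ₂-λ) = 9.3/3.70 = 2.5135
Total: L = L₁ + L₂ = 1.6909 + 2.5135 = 4.2044
W = L/λ = 4.2044/9.3 = 0.4521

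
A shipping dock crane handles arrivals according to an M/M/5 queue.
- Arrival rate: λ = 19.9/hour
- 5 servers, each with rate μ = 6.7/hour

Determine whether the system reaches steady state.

Stability requires ρ = λ/(cμ) < 1
ρ = 19.9/(5 × 6.7) = 19.9/33.50 = 0.5940
Since 0.5940 < 1, the system is STABLE.
The servers are busy 59.40% of the time.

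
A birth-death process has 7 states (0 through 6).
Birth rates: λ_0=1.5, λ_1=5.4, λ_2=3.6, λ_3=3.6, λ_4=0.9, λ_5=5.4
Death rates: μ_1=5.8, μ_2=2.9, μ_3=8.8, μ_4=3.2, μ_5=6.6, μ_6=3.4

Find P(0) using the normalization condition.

Ratios P(n)/P(0) = (λ₀···λₙ₋₁)/(μ₁···μₙ):
P(1)/P(0) = (1.5)/(5.8) = 0.25862
P(2)/P(0) = (1.5×5.4)/(5.8×2.9) = 0.48157
P(3)/P(0) = (1.5×5.4×3.6)/(5.8×2.9×8.8) = 0.19701
P(4)/P(0) = (1.5×5.4×3.6×3.6)/(5.8×2.9×8.8×3.2) = 0.22163
P(5)/P(0) = (1.5×5.4×3.6×3.6×0.9)/(5.8×2.9×8.8×3.2×6.6) = 0.030222
P(6)/P(0) = (1.5×5.4×3.6×3.6×0.9×5.4)/(5.8×2.9×8.8×3.2×6.6×3.4) = 0.048000

Normalization: ∑ P(n) = 1
P(0) × (1.0000 + 0.25862 + 0.48157 + 0.19701 + 0.22163 + 0.030222 + 0.048000) = 1
P(0) × 2.2371 = 1
P(0) = 1/2.2371 = 0.4470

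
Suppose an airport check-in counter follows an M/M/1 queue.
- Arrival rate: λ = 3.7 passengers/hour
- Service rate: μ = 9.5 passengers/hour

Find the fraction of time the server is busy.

Server utilization: ρ = λ/μ
ρ = 3.7/9.5 = 0.3895
The server is busy 38.95% of the time.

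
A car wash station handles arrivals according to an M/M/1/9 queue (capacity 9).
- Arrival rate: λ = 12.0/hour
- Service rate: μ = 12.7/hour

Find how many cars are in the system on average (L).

ρ = λ/μ = 12.0/12.7 = 0.94488
P₀ = (1-ρ)/(1-ρ^(K+1)) = (1-0.94488)/(1-0.94488^10) = 0.05512/0.4328 = 0.1274
P_K = P₀×ρ^K = 0.12737 × 0.94488^9 = 0.12737 × 0.60033 = 0.07646
L = ρ[1 - (K+1)ρ^K + Kρ^(K+1)] / [(1-ρ)(1-ρ^(K+1))]
L = 0.94488 × (1 - 10×0.60033 + 9×0.56724) / ((1 - 0.94488) × (1 - 0.56724)) = 4.0348 cars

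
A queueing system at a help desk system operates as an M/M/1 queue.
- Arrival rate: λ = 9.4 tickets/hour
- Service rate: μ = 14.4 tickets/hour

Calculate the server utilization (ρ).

Server utilization: ρ = λ/μ
ρ = 9.4/14.4 = 0.6528
The server is busy 65.28% of the time.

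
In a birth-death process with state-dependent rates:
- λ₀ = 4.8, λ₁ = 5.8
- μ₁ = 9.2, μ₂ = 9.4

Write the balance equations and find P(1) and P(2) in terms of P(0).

Balance equations:
State 0: λ₀P₀ = μ₁P₁ → P₁ = (λ₀/μ₁)P₀ = (4.8/9.2)P₀ = 0.5217P₀
State 1: P₂ = (λ₀λ₁)/(μ₁μ₂)P₀ = (4.8×5.8)/(9.2×9.4)P₀ = 0.3219P₀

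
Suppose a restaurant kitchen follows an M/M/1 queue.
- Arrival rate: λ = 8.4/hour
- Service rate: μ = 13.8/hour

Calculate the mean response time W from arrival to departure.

First, compute utilization: ρ = λ/μ = 8.4/13.8 = 0.6087
For M/M/1: W = 1/(μ-λ)
W = 1/(13.8-8.4) = 1/5.40
W = 0.1852 hours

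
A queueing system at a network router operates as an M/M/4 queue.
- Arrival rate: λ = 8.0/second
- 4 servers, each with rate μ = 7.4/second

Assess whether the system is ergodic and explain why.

Stability requires ρ = λ/(cμ) < 1
ρ = 8.0/(4 × 7.4) = 8.0/29.60 = 0.2703
Since 0.2703 < 1, the system is STABLE.
The servers are busy 27.03% of the time.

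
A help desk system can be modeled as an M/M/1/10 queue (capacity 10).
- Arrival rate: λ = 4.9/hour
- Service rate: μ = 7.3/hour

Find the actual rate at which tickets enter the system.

ρ = λ/μ = 4.9/7.3 = 0.67123
P₀ = (1-ρ)/(1-ρ^(K+1)) = (1-0.67123)/(1-0.67123^11) = 0.32877/0.98754 = 0.3329
P_K = P₀×ρ^K = 0.33292 × 0.67123^10 = 0.33292 × 0.018566 = 0.006181
λ_eff = λ(1-P_K) = 4.9 × (1 - 0.006181) = 4.9 × 0.99382 = 4.8697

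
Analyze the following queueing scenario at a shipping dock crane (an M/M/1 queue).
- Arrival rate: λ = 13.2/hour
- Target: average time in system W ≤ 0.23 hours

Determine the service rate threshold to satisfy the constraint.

For M/M/1: W = 1/(μ-λ)
Need W ≤ 0.23, so 1/(μ-λ) ≤ 0.23
μ - λ ≥ 1/0.23 = 4.3478
μ ≥ 13.2 + 4.3478 = 17.5478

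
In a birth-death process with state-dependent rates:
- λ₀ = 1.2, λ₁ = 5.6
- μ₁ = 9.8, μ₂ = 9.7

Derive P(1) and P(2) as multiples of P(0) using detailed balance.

Balance equations:
State 0: λ₀P₀ = μ₁P₁ → P₁ = (λ₀/μ₁)P₀ = (1.2/9.8)P₀ = 0.1224P₀
State 1: P₂ = (λ₀λ₁)/(μ₁μ₂)P₀ = (1.2×5.6)/(9.8×9.7)P₀ = 0.07069P₀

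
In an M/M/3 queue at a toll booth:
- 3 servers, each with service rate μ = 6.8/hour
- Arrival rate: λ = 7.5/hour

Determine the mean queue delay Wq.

Traffic intensity: ρ = λ/(cμ) = 7.5/(3×6.8) = 0.3676
Since ρ = 0.3676 < 1, system is stable.
Offered load a = λ/μ = cρ = 7.5/6.8 = 1.1029
P₀ = [ Σₙ₌₀^2 aⁿ/n! + a^3/(3!(1-ρ)) ]⁻¹
Σ = a^0/0! + a^1/1! + a^2/2! = 1.00000 + 1.10294 + 0.608240 = 2.7112
a^3/(3!(1-ρ)) = 1.3417/(6 × 0.6324) = 0.3536
P₀ = 1/(2.7112 + 0.3536) = 0.3263
Lq = P₀·a^3·ρ / (3!(1-ρ)²) = 0.32628 × 1.3417 × 0.36765 / (6 × 0.39987) = 0.06708
Wq = Lq/λ = 0.06708/7.5 = 0.008944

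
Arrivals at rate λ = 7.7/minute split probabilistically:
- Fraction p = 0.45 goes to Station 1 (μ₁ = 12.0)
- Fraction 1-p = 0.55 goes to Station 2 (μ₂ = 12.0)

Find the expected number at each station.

Effective rates: λ₁ = 7.7×0.45 = 3.465, λ₂ = 7.7×0.55 = 4.235
Station 1: ρ₁ = 3.465/12.0 = 0.28875, L₁ = ρ₁/(1-ρ₁) = 0.28875/(1-0.28875) = 0.4060
Station 2: ρ₂ = 4.235/12.0 = 0.3529, L₂ = ρ₂/(1-ρ₂) = 0.3529/(1-0.3529) = 0.5454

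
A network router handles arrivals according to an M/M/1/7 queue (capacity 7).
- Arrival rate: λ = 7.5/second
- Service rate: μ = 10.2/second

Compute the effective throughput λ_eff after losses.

ρ = λ/μ = 7.5/10.2 = 0.7352941
P₀ = (1-ρ)/(1-ρ^(K+1)) = (1-0.7352941)/(1-0.7352941^8) = 0.2647/0.9146 = 0.2894
P_K = P₀×ρ^K = 0.2894 × 0.7352941^7 = 0.2894 × 0.1162 = 0.03363
λ_eff = λ(1-P_K) = 7.5 × (1 - 0.033634) = 7.5 × 0.966366 = 7.2477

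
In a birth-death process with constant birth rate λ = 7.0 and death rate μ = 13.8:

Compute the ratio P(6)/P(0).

For constant rates: P(n)/P(0) = (λ/μ)^n
P(6)/P(0) = (7.0/13.8)^6 = 0.50725^6 = 0.01703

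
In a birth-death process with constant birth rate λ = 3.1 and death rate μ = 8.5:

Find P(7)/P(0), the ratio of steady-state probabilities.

For constant rates: P(n)/P(0) = (λ/μ)^n
P(7)/P(0) = (3.1/8.5)^7 = 0.364706^7 = 0.0008582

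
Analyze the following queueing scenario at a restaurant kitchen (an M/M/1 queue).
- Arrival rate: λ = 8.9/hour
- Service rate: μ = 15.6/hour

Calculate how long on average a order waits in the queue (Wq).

First, compute utilization: ρ = λ/μ = 8.9/15.6 = 0.5705
For M/M/1: Wq = λ/(μ(μ-λ))
Wq = 8.9/(15.6 × (15.6-8.9))
Wq = 8.9/(15.6 × 6.70)
Wq = 0.08515 hours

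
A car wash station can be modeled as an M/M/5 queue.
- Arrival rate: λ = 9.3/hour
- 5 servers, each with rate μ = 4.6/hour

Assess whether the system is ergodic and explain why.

Stability requires ρ = λ/(cμ) < 1
ρ = 9.3/(5 × 4.6) = 9.3/23.00 = 0.4043
Since 0.4043 < 1, the system is STABLE.
The servers are busy 40.43% of the time.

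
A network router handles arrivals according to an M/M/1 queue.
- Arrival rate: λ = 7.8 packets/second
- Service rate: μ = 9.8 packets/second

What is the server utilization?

Server utilization: ρ = λ/μ
ρ = 7.8/9.8 = 0.7959
The server is busy 79.59% of the time.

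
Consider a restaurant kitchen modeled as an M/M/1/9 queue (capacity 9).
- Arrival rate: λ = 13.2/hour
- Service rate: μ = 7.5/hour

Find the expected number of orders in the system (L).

ρ = λ/μ = 13.2/7.5 = 1.7600
P₀ = (1-ρ)/(1-ρ^(K+1)) = (1-1.7600)/(1-1.7600^10) = -0.7600/-284.1850 = 0.002674
P_K = P₀×ρ^K = 0.002674 × 1.7600^9 = 0.002674 × 162.0369 = 0.4333
L = ρ[1 - (K+1)ρ^K + Kρ^(K+1)] / [(1-ρ)(1-ρ^(K+1))]
L = 1.7600 × (1 - 10×162.0369 + 9×285.1850) / ((1 - 1.7600) × (1 - 285.1850)) = 7.7194 orders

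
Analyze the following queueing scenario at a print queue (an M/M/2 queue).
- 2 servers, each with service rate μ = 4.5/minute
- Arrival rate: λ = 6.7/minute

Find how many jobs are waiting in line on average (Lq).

Traffic intensity: ρ = λ/(cμ) = 6.7/(2×4.5) = 0.7444
Since ρ = 0.7444 < 1, system is stable.
Offered load a = λ/μ = cρ = 6.7/4.5 = 1.4889
P₀ = [ Σₙ₌₀^1 aⁿ/n! + a^2/(2!(1-ρ)) ]⁻¹
Σ = a^0/0! + a^1/1! = 1.0000 + 1.4889 = 2.4889
a^2/(2!(1-ρ)) = 2.21679/(2 × 0.255556) = 4.3372
P₀ = 1/(2.4889 + 4.3372) = 0.1465
Lq = P₀·a^2·ρ / (2!(1-ρ)²) = 0.14650 × 2.2168 × 0.74444 / (2 × 0.065309) = 1.8509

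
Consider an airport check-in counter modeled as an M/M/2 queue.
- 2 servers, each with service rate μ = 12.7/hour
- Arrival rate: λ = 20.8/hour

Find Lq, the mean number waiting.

Traffic intensity: ρ = λ/(cμ) = 20.8/(2×12.7) = 0.8189
Since ρ = 0.8189 < 1, system is stable.
Offered load a = λ/μ = cρ = 20.8/12.7 = 1.6378
P₀ = [ Σₙ₌₀^1 aⁿ/n! + a^2/(2!(1-ρ)) ]⁻¹
Σ = a^0/0! + a^1/1! = 1.0000 + 1.6378 = 2.6378
a^2/(2!(1-ρ)) = 2.68237/(2 × 0.181102) = 7.4057
P₀ = 1/(2.6378 + 7.4057) = 0.09957
Lq = P₀·a^2·ρ / (2!(1-ρ)²) = 0.099567 × 2.6824 × 0.81890 / (2 × 0.032798) = 3.3342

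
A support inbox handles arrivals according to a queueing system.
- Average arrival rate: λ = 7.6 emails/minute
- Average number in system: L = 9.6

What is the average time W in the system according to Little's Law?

Little's Law: L = λW, so W = L/λ
W = 9.6/7.6 = 1.2632 minutes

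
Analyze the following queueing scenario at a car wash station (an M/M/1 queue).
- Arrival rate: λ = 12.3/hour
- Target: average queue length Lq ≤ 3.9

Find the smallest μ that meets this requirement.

For M/M/1: Lq = λ²/(μ(μ-λ))
Need Lq ≤ 3.9, i.e. μ(μ-λ) ≥ λ²/3.9
μ² - 12.3μ - 151.29/3.9 ≥ 0  →  μ² - 12.3μ - 38.7923 ≥ 0
Quadratic formula (positive root): μ = [λ + √(λ² + 4×38.7923)]/2
Discriminant: 151.29 + 4×38.7923 = 306.4592, √306.4592 = 17.5060
μ ≥ (12.3 + 17.5060)/2 = 14.9030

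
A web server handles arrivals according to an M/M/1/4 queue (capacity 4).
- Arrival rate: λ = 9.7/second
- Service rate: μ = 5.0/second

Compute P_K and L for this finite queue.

ρ = λ/μ = 9.7/5.0 = 1.9400
P₀ = (1-ρ)/(1-ρ^(K+1)) = (1-1.9400)/(1-1.9400^5) = -0.9400/-26.4795 = 0.03550
P_K = P₀×ρ^K = 0.03550 × 1.9400^4 = 0.03550 × 14.1647 = 0.5028
Blocking probability P_4 = 0.5028 (50.28%)
L = ρ[1 - (K+1)ρ^K + Kρ^(K+1)] / [(1-ρ)(1-ρ^(K+1))]
L = 1.9400 × (1 - 5×14.1647 + 4×27.4795) / ((1 - 1.9400) × (1 - 27.4795)) = 3.1250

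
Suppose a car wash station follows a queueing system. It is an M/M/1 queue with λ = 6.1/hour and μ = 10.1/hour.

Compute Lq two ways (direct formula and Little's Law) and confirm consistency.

Method 1 (direct): Lq = λ²/(μ(μ-λ)) = 37.21/(10.1 × 4.00) = 0.9210

Method 2 (Little's Law):
W = 1/(μ-λ) = 1/4.00 = 0.2500
Wq = W - 1/μ = 0.2500 - 0.09901 = 0.15099
Lq = λWq = 6.1 × 0.15099 = 0.9210 ✔ (matches Method 1)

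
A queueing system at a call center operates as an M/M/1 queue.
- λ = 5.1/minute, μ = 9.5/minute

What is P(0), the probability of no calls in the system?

ρ = λ/μ = 5.1/9.5 = 0.5368
P(0) = 1 - ρ = 1 - 0.5368 = 0.4632
The server is idle 46.32% of the time.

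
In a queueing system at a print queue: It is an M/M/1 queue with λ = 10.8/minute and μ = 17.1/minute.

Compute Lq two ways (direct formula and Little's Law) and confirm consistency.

Method 1 (direct): Lq = λ²/(μ(μ-λ)) = 116.64/(17.1 × 6.30) = 1.0827

Method 2 (Little's Law):
W = 1/(μ-λ) = 1/6.30 = 0.15873
Wq = W - 1/μ = 0.15873 - 0.058480 = 0.10025
Lq = λWq = 10.8 × 0.10025 = 1.0827 ✔ (matches Method 1)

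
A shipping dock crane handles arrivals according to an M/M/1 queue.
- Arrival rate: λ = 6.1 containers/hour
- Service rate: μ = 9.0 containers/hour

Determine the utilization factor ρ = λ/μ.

Server utilization: ρ = λ/μ
ρ = 6.1/9.0 = 0.6778
The server is busy 67.78% of the time.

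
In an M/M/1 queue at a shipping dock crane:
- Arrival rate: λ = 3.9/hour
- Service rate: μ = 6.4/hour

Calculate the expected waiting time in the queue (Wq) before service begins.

First, compute utilization: ρ = λ/μ = 3.9/6.4 = 0.6094
For M/M/1: Wq = λ/(μ(μ-λ))
Wq = 3.9/(6.4 × (6.4-3.9))
Wq = 3.9/(6.4 × 2.50)
Wq = 0.2437 hours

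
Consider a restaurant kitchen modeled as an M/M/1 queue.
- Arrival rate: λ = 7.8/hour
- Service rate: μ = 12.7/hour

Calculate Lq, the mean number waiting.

ρ = λ/μ = 7.8/12.7 = 0.6142
For M/M/1: Lq = λ²/(μ(μ-λ))
Lq = 60.84/(12.7 × 4.90)
Lq = 0.9777 orders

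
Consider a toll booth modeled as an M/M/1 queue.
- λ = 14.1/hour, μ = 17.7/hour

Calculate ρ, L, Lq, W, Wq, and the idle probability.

Step 1: ρ = λ/μ = 14.1/17.7 = 0.7966
Step 2: L = λ/(μ-λ) = 14.1/3.60 = 3.9167
Step 3: Lq = λ²/(μ(μ-λ)) = 198.81/(17.7×3.60) = 3.1201
Step 4: W = 1/(μ-λ) = 1/3.60 = 0.27778
Step 5: Wq = λ/(μ(μ-λ)) = 14.1/(17.7×3.60) = 0.2213
Step 6: P(0) = 1-ρ = 0.2034
Verify: L = λW = 14.1×0.27778 = 3.9167 ✔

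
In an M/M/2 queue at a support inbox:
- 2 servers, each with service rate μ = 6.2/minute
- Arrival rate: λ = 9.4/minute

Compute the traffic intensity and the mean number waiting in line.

Traffic intensity: ρ = λ/(cμ) = 9.4/(2×6.2) = 0.7581
Since ρ = 0.7581 < 1, system is stable.
Offered load a = λ/μ = cρ = 9.4/6.2 = 1.5161
P₀ = [ Σₙ₌₀^1 aⁿ/n! + a^2/(2!(1-ρ)) ]⁻¹
Σ = a^0/0! + a^1/1! = 1.0000 + 1.5161 = 2.5161
a^2/(2!(1-ρ)) = 2.298647/(2 × 0.2419355) = 4.7505
P₀ = 1/(2.5161 + 4.7505) = 0.1376
Lq = P₀·a^2·ρ / (2!(1-ρ)²) = 0.137615 × 2.29865 × 0.758065 / (2 × 0.0585328) = 2.0484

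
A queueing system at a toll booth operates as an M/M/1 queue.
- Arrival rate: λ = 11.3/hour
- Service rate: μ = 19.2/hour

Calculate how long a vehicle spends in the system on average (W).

First, compute utilization: ρ = λ/μ = 11.3/19.2 = 0.5885
For M/M/1: W = 1/(μ-λ)
W = 1/(19.2-11.3) = 1/7.90
W = 0.1266 hours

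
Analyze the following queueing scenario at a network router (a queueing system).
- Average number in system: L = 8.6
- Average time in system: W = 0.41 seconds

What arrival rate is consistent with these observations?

Little's Law: L = λW, so λ = L/W
λ = 8.6/0.41 = 20.9756 packets/second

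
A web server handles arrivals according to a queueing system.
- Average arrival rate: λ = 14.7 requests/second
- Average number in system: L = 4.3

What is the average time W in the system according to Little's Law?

Little's Law: L = λW, so W = L/λ
W = 4.3/14.7 = 0.2925 seconds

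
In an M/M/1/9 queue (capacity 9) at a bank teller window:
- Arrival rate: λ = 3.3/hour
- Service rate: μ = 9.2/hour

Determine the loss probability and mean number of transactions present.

ρ = λ/μ = 3.3/9.2 = 0.358696
P₀ = (1-ρ)/(1-ρ^(K+1)) = (1-0.358696)/(1-0.358696^10) = 0.6413/1.0000 = 0.6413
P_K = P₀×ρ^K = 0.6413 × 0.358696^9 = 0.6413 × 0.00009830 = 0.00006304
Blocking probability P_9 = 0.00006304 (0.006304%)
L = ρ[1 - (K+1)ρ^K + Kρ^(K+1)] / [(1-ρ)(1-ρ^(K+1))]
L = 0.358696 × (1 - 10×0.00009830 + 9×0.00003526) / ((1 - 0.358696) × (1 - 0.00003526)) = 0.5590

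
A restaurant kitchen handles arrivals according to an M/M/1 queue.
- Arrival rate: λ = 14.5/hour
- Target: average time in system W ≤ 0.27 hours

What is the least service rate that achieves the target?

For M/M/1: W = 1/(μ-λ)
Need W ≤ 0.27, so 1/(μ-λ) ≤ 0.27
μ - λ ≥ 1/0.27 = 3.7037
μ ≥ 14.5 + 3.7037 = 18.2037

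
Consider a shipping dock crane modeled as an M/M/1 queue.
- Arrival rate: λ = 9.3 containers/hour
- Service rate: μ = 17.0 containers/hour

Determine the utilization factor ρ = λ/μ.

Server utilization: ρ = λ/μ
ρ = 9.3/17.0 = 0.5471
The server is busy 54.71% of the time.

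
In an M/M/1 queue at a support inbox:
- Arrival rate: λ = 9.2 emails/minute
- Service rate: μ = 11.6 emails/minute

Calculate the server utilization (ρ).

Server utilization: ρ = λ/μ
ρ = 9.2/11.6 = 0.7931
The server is busy 79.31% of the time.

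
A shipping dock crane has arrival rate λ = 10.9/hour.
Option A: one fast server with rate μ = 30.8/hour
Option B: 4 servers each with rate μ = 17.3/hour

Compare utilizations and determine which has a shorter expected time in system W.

Option A: single server μ = 30.8 (M/M/1)
  ρ_A = 10.9/30.8 = 0.3539
  W_A = 1/(μ-λ) = 1/(30.8-10.9) = 1/19.90 = 0.05025

Option B: 4 servers μ = 17.3 (M/M/4)
  ρ_B = λ/(cμ) = 10.9/(4×17.3) = 0.1575
  Offered load a = λ/μ = cρ = 10.9/17.3 = 0.6301
  P₀ = [ Σₙ₌₀^3 aⁿ/n! + a^4/(4!(1-ρ)) ]⁻¹
  Σ = a^0/0! + a^1/1! + a^2/2! + a^3/3! = 1.0000 + 0.63006 + 0.19849 + 0.041686 = 1.8702
  a^4/(4!(1-ρ)) = 0.1576/(24 × 0.8425) = 0.007794
  P₀ = 1/(1.8702 + 0.007794) = 0.5325
  Lq = P₀·a^4·ρ / (4!(1-ρ)²) = 0.5325 × 0.1576 × 0.1575 / (24 × 0.7098) = 0.0007759
  Wq_B = Lq/λ = 0.0007759/10.9 = 0.00007118
  W_B = Wq_B + 1/μ = 0.00007118 + 0.05780 = 0.05787

Since W_A = 0.05025 < W_B = 0.05787, Option A (single fast server) has the shorter time in system.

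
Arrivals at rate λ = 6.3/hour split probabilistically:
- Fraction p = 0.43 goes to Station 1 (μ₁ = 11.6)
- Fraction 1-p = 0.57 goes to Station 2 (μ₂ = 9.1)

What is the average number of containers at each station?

Effective rates: λ₁ = 6.3×0.43 = 2.709, λ₂ = 6.3×0.57 = 3.591
Station 1: ρ₁ = 2.709/11.6 = 0.23353, L₁ = ρ₁/(1-ρ₁) = 0.23353/(1-0.23353) = 0.3047
Station 2: ρ₂ = 3.591/9.1 = 0.3946, L₂ = ρ₂/(1-ρ₂) = 0.3946/(1-0.3946) = 0.6518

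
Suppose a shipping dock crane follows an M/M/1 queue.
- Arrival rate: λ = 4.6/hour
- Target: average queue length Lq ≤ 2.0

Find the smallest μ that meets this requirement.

For M/M/1: Lq = λ²/(μ(μ-λ))
Need Lq ≤ 2.0, i.e. μ(μ-λ) ≥ λ²/2.0
μ² - 4.6μ - 21.16/2.0 ≥ 0  →  μ² - 4.6μ - 10.5800 ≥ 0
Quadratic formula (positive root): μ = [λ + √(λ² + 4×10.5800)]/2
Discriminant: 21.16 + 4×10.5800 = 63.4800, √63.4800 = 7.9674
μ ≥ (4.6 + 7.9674)/2 = 6.2837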